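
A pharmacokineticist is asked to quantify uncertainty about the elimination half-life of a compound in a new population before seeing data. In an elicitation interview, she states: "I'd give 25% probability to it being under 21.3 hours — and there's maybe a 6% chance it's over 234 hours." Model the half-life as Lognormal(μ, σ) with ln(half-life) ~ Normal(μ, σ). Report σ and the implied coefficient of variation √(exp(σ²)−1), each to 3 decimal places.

If T ~ Lognormal(μ,σ) then ln T ~ Normal(μ,σ), so the p-quantile of ln T is μ + z_p·σ.
ln(21.3) = 3.059 and ln(234) = 5.455; z_{0.25} = -0.6745, z_{0.94} = 1.555.
σ = (5.455 − 3.059)/(1.555 − (-0.6745)) = 1.075.
μ = 3.059 − (-0.6745)·1.075 = 3.784.
CV = √(exp(σ²)−1) = √(exp(1.1558)−1) = 1.475.

σ ≈ 1.075, CV ≈ 1.475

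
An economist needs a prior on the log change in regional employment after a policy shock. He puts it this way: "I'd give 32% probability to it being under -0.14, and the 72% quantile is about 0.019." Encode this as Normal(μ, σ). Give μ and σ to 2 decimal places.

μ = -0.07, σ = 0.15

The p-quantile of Normal(μ,σ) is μ + z_p·σ, with z_{0.32} = -0.4677 and z_{0.72} = 0.5828.
Eliminate σ: μ = (z₂·x₁ − z₁·x₂)/(z₂ − z₁) = (0.5828·-0.14 − (-0.4677)·0.019)/1.051 = -0.07.
Then σ = (x₂ − x₁)/(z₂ − z₁) = (0.019 − -0.14)/1.051 = 0.15.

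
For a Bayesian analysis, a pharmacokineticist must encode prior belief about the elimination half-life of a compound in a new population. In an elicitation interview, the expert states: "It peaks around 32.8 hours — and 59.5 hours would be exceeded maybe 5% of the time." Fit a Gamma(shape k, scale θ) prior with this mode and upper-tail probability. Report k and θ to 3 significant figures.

k ≈ 8.85, θ ≈ 4.18

Gamma(k,θ) with k>1 has mode (k−1)θ, so θ = 32.8/(k−1).
Need P(X < 59.5) = 0.95 with θ tied to k this way. Start at k = 2, θ = 32.8: P(X<59.5) ≈ 0.541.
Too low — raise k to concentrate. Iterating converges to k ≈ 8.85.
Then θ = 32.8/(8.85−1) ≈ 4.18.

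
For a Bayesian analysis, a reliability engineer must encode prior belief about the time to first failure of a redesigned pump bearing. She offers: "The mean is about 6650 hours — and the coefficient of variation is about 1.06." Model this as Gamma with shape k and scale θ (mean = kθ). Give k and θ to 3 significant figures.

k ≈ 0.89, θ ≈ 7470

For Gamma(k, scale θ): mean = kθ, variance = kθ², so CV = 1/√k.
CV = 1.06, hence k = 1/CV² = 0.89.
Then θ = mean/k = 6650/0.89 = 7470.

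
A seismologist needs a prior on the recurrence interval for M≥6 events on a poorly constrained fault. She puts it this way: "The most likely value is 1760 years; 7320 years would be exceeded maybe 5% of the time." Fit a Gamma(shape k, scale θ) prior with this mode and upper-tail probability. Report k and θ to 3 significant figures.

k ≈ 2.23, θ ≈ 1430

Gamma(k,θ) with k>1 has mode (k−1)θ, so θ = 1760/(k−1).
Need P(X < 7320) = 0.95 with θ tied to k this way. Start at k = 2, θ = 1760: P(X<7320) ≈ 0.919.
Too low — raise k to concentrate. Iterating converges to k ≈ 2.23.
Then θ = 1760/(2.23−1) ≈ 1430.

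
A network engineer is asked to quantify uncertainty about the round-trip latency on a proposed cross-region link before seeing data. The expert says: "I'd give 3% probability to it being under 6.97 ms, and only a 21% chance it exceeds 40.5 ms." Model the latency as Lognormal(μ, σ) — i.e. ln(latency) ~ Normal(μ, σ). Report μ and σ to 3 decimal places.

μ ≈ 3.173, σ ≈ 0.655

If T ~ Lognormal(μ,σ) then ln T ~ Normal(μ,σ), so the p-quantile of ln T is μ + z_p·σ.
ln(6.97) = 1.942 and ln(40.5) = 3.701; z_{0.03} = -1.881, z_{0.79} = 0.8064.
σ = (3.701 − 1.942)/(0.8064 − (-1.881)) = 0.655.
μ = 1.942 − (-1.881)·0.655 = 3.173.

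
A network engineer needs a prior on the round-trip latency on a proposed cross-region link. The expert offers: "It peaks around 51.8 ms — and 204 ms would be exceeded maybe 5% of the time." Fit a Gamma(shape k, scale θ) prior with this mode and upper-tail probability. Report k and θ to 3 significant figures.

Gamma(k,θ) with k>1 has mode (k−1)θ, so θ = 51.8/(k−1).
Need P(X < 204) = 0.95 with θ tied to k this way. Start at k = 2, θ = 51.8: P(X<204) ≈ 0.904.
Too low — raise k to concentrate. Iterating converges to k ≈ 2.34.
Then θ = 51.8/(2.34−1) ≈ 38.6.

k ≈ 2.34, θ ≈ 38.6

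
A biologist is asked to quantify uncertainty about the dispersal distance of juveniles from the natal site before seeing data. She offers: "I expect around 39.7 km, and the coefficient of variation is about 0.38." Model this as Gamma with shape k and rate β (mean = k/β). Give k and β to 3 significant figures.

k ≈ 6.93, β ≈ 0.174

For Gamma(k, rate β): mean = k/β, variance = k/β², so CV = 1/√k.
CV = 0.38, hence k = 1/CV² = 6.93.
Then β = k/mean = 6.93/39.7 = 0.174.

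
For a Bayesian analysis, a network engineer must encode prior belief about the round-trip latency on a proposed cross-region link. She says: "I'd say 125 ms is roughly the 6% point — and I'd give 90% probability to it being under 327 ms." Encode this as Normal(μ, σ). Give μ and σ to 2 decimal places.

μ = 235.73, σ = 71.22

The p-quantile of Normal(μ,σ) is μ + z_p·σ, with z_{0.06} = -1.555 and z_{0.9} = 1.282.
Eliminate σ: μ = (z₂·x₁ − z₁·x₂)/(z₂ − z₁) = (1.282·125 − (-1.555)·327)/2.836 = 235.73.
Then σ = (x₂ − x₁)/(z₂ − z₁) = (327 − 125)/2.836 = 71.22.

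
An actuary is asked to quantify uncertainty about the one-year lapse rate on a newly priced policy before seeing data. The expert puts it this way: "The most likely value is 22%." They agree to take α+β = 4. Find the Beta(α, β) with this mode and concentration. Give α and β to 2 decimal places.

α = 1.44, β = 2.56

For α,β > 1 the Beta mode is (α−1)/(α+β−2). With α+β = 4, the mode is (α−1)/2.
Set (α−1)/2 = 0.22 → α = 1 + 0.22·2 = 1.44.
β = 4 − α = 2.56.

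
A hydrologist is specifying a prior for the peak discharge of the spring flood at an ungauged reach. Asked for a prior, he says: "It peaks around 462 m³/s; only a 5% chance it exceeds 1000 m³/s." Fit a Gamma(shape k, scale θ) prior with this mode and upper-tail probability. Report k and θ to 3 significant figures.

k ≈ 5.62, θ ≈ 100

Gamma(k,θ) with k>1 has mode (k−1)θ, so θ = 462/(k−1).
Need P(X < 1000) = 0.95 with θ tied to k this way. Start at k = 2, θ = 462: P(X<1000) ≈ 0.637.
Too low — raise k to concentrate. Iterating converges to k ≈ 5.62.
Then θ = 462/(5.62−1) ≈ 100.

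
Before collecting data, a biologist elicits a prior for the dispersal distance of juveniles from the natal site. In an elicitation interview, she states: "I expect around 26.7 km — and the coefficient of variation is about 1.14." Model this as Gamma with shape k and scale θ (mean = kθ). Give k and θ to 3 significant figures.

For Gamma(k, scale θ): mean = kθ, variance = kθ², so CV = 1/√k.
CV = 1.14, hence k = 1/CV² = 0.769.
Then θ = mean/k = 26.7/0.769 = 34.7.

k ≈ 0.769, θ ≈ 34.7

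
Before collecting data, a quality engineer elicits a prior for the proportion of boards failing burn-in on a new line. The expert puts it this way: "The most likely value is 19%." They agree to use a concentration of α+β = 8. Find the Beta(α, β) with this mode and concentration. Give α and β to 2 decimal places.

α = 2.14, β = 5.86

For α,β > 1 the Beta mode is (α−1)/(α+β−2). With α+β = 8, the mode is (α−1)/6.
Set (α−1)/6 = 0.19 → α = 1 + 0.19·6 = 2.14.
β = 8 − α = 5.86.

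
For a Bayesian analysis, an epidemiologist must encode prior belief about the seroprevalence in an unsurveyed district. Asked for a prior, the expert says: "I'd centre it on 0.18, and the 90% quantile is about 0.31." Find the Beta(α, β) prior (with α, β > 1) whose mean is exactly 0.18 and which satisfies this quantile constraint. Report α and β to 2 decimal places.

α ≈ 2.79, β ≈ 12.70

With mean 0.18 fixed, write α = 0.18s, β = 0.82s where s = α+β.
Need P(θ < 0.31) = 0.9 under Beta(0.18s, 0.82s). Normal approximation: (q−m)/√(m(1−m)/s) ≈ z_{0.9} = 1.28, so s ≈ 0.18·0.82·(1.28)²/(0.31−0.18)² = 14.3.
At s = 14.3: P(θ<0.31) ≈ 0.893. Adjusting to match 0.9 gives s ≈ 15.48.
So α = 0.18·15.48 ≈ 2.79, β = 0.82·15.48 ≈ 12.70.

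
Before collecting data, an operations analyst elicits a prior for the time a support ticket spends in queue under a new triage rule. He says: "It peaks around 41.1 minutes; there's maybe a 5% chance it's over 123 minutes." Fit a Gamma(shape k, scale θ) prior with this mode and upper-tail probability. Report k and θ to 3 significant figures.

Gamma(k,θ) with k>1 has mode (k−1)θ, so θ = 41.1/(k−1).
Need P(X < 123) = 0.95 with θ tied to k this way. Start at k = 2, θ = 41.1: P(X<123) ≈ 0.800.
Too low — raise k to concentrate. Iterating converges to k ≈ 3.21.
Then θ = 41.1/(3.21−1) ≈ 18.6.

k ≈ 3.21, θ ≈ 18.6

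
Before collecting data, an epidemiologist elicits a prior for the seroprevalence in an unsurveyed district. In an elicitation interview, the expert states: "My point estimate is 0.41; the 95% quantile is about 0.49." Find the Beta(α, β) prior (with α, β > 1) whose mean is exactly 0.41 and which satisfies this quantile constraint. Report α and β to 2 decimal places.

With mean 0.41 fixed, write α = 0.41s, β = 0.59s where s = α+β.
Need P(θ < 0.49) = 0.95 under Beta(0.41s, 0.59s). Normal approximation: (q−m)/√(m(1−m)/s) ≈ z_{0.95} = 1.64, so s ≈ 0.41·0.59·(1.64)²/(0.49−0.41)² = 102.3.
At s = 102.3: P(θ<0.49) ≈ 0.949. Adjusting to match 0.95 gives s ≈ 103.95.
So α = 0.41·103.95 ≈ 42.62, β = 0.59·103.95 ≈ 61.33.

α ≈ 42.62, β ≈ 61.33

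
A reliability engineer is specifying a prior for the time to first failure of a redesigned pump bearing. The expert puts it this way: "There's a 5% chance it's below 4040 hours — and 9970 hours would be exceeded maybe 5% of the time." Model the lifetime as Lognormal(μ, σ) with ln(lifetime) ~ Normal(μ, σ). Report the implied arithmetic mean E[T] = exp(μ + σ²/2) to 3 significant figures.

If T ~ Lognormal(μ,σ) then ln T ~ Normal(μ,σ), so the p-quantile of ln T is μ + z_p·σ.
ln(4040) = 8.304 and ln(9970) = 9.207; z_{0.05} = -1.645, z_{0.95} = 1.645.
σ = (9.207 − 8.304)/(1.645 − (-1.645)) = 0.275.
μ = 8.304 − (-1.645)·0.275 = 8.756.
E[T] = exp(μ + σ²/2) = exp(8.756 + 0.0377) = 6590 hours.

E[T] ≈ 6590 hours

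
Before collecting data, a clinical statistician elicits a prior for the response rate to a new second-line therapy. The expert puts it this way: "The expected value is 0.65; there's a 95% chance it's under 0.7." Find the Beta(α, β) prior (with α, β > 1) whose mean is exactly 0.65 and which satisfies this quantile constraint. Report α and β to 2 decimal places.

With mean 0.65 fixed, write α = 0.65s, β = 0.35s where s = α+β.
Need P(θ < 0.7) = 0.95 under Beta(0.65s, 0.35s). Normal approximation: (q−m)/√(m(1−m)/s) ≈ z_{0.95} = 1.64, so s ≈ 0.65·0.35·(1.64)²/(0.7−0.65)² = 246.2.
At s = 246.2: P(θ<0.7) ≈ 0.953. Adjusting to match 0.95 gives s ≈ 238.34.
So α = 0.65·238.34 ≈ 154.92, β = 0.35·238.34 ≈ 83.42.

α ≈ 154.92, β ≈ 83.42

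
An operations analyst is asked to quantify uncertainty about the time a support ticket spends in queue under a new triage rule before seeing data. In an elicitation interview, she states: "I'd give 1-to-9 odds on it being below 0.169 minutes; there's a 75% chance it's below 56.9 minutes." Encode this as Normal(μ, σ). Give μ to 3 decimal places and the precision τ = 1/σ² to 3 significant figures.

μ = 37.338, τ = 0.00119

For Normal(μ,σ), the p-quantile is μ + z_p·σ. Here z_{0.1} = -1.282, z_{0.75} = 0.6745.
So 0.169 = μ − 1.282σ and 56.9 = μ + 0.6745σ.
Subtracting: σ = (56.9 − 0.169)/(0.6745 − (-1.282)) = 29.003.
Then μ = 0.169 − (-1.282)·29.003 = 37.338.
Precision τ = 1/σ² = 1/29² = 0.00119.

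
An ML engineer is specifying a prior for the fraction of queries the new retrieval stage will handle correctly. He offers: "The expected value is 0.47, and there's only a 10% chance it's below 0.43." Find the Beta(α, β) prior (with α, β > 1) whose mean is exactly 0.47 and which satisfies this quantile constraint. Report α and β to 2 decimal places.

α ≈ 119.72, β ≈ 135.00

With mean 0.47 fixed, write α = 0.47s, β = 0.53s where s = α+β.
Need P(θ < 0.43) = 0.1 under Beta(0.47s, 0.53s). Normal approximation: (q−m)/√(m(1−m)/s) ≈ z_{0.1} = -1.28, so s ≈ 0.47·0.53·(-1.28)²/(0.43−0.47)² = 255.7.
At s = 255.7: P(θ<0.43) ≈ 0.100. Adjusting to match 0.1 gives s ≈ 254.72.
So α = 0.47·254.72 ≈ 119.72, β = 0.53·254.72 ≈ 135.00.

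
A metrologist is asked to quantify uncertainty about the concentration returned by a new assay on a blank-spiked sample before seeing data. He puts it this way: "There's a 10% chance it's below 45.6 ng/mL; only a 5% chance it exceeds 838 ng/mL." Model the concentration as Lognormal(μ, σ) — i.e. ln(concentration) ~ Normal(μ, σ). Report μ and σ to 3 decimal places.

If T ~ Lognormal(μ,σ) then ln T ~ Normal(μ,σ), so the p-quantile of ln T is μ + z_p·σ.
ln(45.6) = 3.82 and ln(838) = 6.731; z_{0.1} = -1.282, z_{0.95} = 1.645.
σ = (6.731 − 3.82)/(1.645 − (-1.282)) = 0.995.
μ = 3.82 − (-1.282)·0.995 = 5.095.

μ ≈ 5.095, σ ≈ 0.995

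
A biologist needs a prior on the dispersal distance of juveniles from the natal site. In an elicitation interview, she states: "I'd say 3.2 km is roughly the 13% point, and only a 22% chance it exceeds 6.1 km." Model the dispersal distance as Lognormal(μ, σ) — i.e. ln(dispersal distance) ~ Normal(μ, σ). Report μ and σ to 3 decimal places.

If T ~ Lognormal(μ,σ) then ln T ~ Normal(μ,σ), so the p-quantile of ln T is μ + z_p·σ.
ln(3.2) = 1.163 and ln(6.1) = 1.808; z_{0.13} = -1.126, z_{0.78} = 0.7722.
σ = (1.808 − 1.163)/(0.7722 − (-1.126)) = 0.340.
μ = 1.163 − (-1.126)·0.340 = 1.546.

μ ≈ 1.546, σ ≈ 0.340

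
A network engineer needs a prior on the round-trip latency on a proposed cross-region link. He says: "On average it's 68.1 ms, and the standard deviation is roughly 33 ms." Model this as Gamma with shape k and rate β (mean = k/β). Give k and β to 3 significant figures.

k ≈ 4.26, β ≈ 0.0625

For Gamma(k, rate β): mean = k/β, variance = k/β², so CV = 1/√k.
CV = SD/mean = 33/68.1 = 0.4846, hence k = 1/CV² = 4.26.
Then β = k/mean = 4.26/68.1 = 0.0625.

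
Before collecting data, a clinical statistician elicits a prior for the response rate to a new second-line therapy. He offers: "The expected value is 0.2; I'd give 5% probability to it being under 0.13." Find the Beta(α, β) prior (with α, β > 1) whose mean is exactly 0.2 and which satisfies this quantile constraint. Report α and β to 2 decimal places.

α ≈ 15.33, β ≈ 61.31

With mean 0.2 fixed, write α = 0.2s, β = 0.8s where s = α+β.
Need P(θ < 0.13) = 0.05 under Beta(0.2s, 0.8s). Normal approximation: (q−m)/√(m(1−m)/s) ≈ z_{0.05} = -1.64, so s ≈ 0.2·0.8·(-1.64)²/(0.13−0.2)² = 88.3.
At s = 88.3: P(θ<0.13) ≈ 0.038. Adjusting to match 0.05 gives s ≈ 76.64.
So α = 0.2·76.64 ≈ 15.33, β = 0.8·76.64 ≈ 61.31.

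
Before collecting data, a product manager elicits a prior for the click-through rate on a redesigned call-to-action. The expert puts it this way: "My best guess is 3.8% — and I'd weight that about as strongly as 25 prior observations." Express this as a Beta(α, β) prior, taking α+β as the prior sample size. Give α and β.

α = 0.95, β = 24.05

Under the effective-sample-size interpretation, Beta(α, β) has prior mean α/(α+β) and prior sample size α+β.
So α+β = 25 and α/(α+β) = 0.038, giving α = 0.038·25 = 0.95 and β = 25 − 0.95 = 24.05.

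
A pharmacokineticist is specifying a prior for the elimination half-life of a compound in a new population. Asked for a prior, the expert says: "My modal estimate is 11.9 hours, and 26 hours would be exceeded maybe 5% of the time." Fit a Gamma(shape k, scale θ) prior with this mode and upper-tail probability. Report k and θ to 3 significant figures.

k ≈ 5.51, θ ≈ 2.64

Gamma(k,θ) with k>1 has mode (k−1)θ, so θ = 11.9/(k−1).
Need P(X < 26) = 0.95 with θ tied to k this way. Start at k = 2, θ = 11.9: P(X<26) ≈ 0.642.
Too low — raise k to concentrate. Iterating converges to k ≈ 5.51.
Then θ = 11.9/(5.51−1) ≈ 2.64.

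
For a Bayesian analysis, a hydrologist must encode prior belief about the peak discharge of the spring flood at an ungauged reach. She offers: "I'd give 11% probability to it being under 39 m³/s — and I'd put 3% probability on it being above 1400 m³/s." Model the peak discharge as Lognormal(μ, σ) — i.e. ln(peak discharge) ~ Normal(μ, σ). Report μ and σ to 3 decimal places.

If T ~ Lognormal(μ,σ) then ln T ~ Normal(μ,σ), so the p-quantile of ln T is μ + z_p·σ.
ln(39) = 3.664 and ln(1400) = 7.244; z_{0.11} = -1.227, z_{0.97} = 1.881.
σ = (7.244 − 3.664)/(1.881 − (-1.227)) = 1.152.
μ = 3.664 − (-1.227)·1.152 = 5.077.

μ ≈ 5.077, σ ≈ 1.152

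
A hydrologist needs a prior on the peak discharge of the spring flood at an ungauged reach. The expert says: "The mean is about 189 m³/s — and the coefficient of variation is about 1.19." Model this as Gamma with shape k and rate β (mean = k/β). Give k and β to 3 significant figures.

For Gamma(k, rate β): mean = k/β, variance = k/β², so CV = 1/√k.
CV = 1.19, hence k = 1/CV² = 0.706.
Then β = k/mean = 0.706/189 = 0.00374.

k ≈ 0.706, β ≈ 0.00374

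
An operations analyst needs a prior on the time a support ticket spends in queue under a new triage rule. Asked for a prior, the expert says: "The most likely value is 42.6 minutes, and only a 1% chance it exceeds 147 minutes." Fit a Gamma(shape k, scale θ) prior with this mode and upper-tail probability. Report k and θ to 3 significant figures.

k ≈ 3.83, θ ≈ 15

Gamma(k,θ) with k>1 has mode (k−1)θ, so θ = 42.6/(k−1).
Need P(X < 147) = 0.99 with θ tied to k this way. Start at k = 2, θ = 42.6: P(X<147) ≈ 0.859.
Too low — raise k to concentrate. Iterating converges to k ≈ 3.83.
Then θ = 42.6/(3.83−1) ≈ 15.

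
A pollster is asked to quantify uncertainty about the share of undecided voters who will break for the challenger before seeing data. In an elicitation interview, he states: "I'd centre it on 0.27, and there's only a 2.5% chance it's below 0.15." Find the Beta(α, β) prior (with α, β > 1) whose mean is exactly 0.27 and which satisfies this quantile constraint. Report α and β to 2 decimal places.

α ≈ 11.63, β ≈ 31.46

With mean 0.27 fixed, write α = 0.27s, β = 0.73s where s = α+β.
Need P(θ < 0.15) = 0.025 under Beta(0.27s, 0.73s). Normal approximation: (q−m)/√(m(1−m)/s) ≈ z_{0.025} = -1.96, so s ≈ 0.27·0.73·(-1.96)²/(0.15−0.27)² = 52.6.
At s = 52.6: P(θ<0.15) ≈ 0.015. Adjusting to match 0.025 gives s ≈ 43.09.
So α = 0.27·43.09 ≈ 11.63, β = 0.73·43.09 ≈ 31.46.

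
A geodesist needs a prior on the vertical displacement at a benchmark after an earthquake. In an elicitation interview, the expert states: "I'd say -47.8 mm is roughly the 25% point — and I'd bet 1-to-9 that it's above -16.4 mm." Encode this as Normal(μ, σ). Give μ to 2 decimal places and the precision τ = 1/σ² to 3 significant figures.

μ = -36.97, τ = 0.00388

The p-quantile of Normal(μ,σ) is μ + z_p·σ, with z_{0.25} = -0.6745 and z_{0.9} = 1.282.
Eliminate σ: μ = (z₂·x₁ − z₁·x₂)/(z₂ − z₁) = (1.282·-47.8 − (-0.6745)·-16.4)/1.956 = -36.97.
Then σ = (x₂ − x₁)/(z₂ − z₁) = (-16.4 − -47.8)/1.956 = 16.05.
Precision τ = 1/σ² = 1/16.05² = 0.00388.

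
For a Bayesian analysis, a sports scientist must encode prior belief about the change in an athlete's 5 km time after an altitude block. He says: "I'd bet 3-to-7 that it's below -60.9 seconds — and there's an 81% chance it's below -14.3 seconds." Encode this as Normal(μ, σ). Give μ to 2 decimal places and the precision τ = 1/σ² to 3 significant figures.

μ = -43.47, τ = 0.000906

For Normal(μ,σ), the p-quantile is μ + z_p·σ. Here z_{0.3} = -0.5244, z_{0.81} = 0.8779.
So -60.9 = μ − 0.5244σ and -14.3 = μ + 0.8779σ.
Subtracting: σ = (-14.3 − -60.9)/(0.8779 − (-0.5244)) = 33.23.
Then μ = -60.9 − (-0.5244)·33.23 = -43.47.
Precision τ = 1/σ² = 1/33.23² = 0.000906.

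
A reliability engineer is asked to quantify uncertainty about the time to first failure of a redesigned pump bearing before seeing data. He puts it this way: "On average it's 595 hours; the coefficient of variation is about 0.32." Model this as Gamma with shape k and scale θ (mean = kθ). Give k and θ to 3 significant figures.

k ≈ 9.77, θ ≈ 60.9

For Gamma(k, scale θ): mean = kθ, variance = kθ², so CV = 1/√k.
CV = 0.32, hence k = 1/CV² = 9.77.
Then θ = mean/k = 595/9.77 = 60.9.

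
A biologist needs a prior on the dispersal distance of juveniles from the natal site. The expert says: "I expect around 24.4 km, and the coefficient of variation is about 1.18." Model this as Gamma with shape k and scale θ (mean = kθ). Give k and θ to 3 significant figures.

For Gamma(k, scale θ): mean = kθ, variance = kθ², so CV = 1/√k.
CV = 1.18, hence k = 1/CV² = 0.718.
Then θ = mean/k = 24.4/0.718 = 34.

k ≈ 0.718, θ ≈ 34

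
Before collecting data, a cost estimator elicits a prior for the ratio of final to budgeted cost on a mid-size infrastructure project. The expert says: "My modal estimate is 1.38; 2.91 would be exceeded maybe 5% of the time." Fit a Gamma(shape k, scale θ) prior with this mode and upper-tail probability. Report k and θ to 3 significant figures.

Gamma(k,θ) with k>1 has mode (k−1)θ, so θ = 1.38/(k−1).
Need P(X < 2.91) = 0.95 with θ tied to k this way. Start at k = 2, θ = 1.38: P(X<2.91) ≈ 0.623.
Too low — raise k to concentrate. Iterating converges to k ≈ 5.96.
Then θ = 1.38/(5.96−1) ≈ 0.278.

k ≈ 5.96, θ ≈ 0.278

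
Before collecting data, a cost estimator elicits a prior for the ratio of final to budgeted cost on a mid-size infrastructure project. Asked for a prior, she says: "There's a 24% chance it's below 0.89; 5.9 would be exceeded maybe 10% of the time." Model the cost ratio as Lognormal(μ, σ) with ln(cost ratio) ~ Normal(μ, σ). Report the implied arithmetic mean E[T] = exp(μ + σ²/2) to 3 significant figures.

E[T] ≈ 2.74

If T ~ Lognormal(μ,σ) then ln T ~ Normal(μ,σ), so the p-quantile of ln T is μ + z_p·σ.
ln(0.89) = -0.1165 and ln(5.9) = 1.775; z_{0.24} = -0.7063, z_{0.9} = 1.282.
σ = (1.775 − -0.1165)/(1.282 − (-0.7063)) = 0.952.
μ = -0.1165 − (-0.7063)·0.952 = 0.556.
E[T] = exp(μ + σ²/2) = exp(0.556 + 0.4527) = 2.74.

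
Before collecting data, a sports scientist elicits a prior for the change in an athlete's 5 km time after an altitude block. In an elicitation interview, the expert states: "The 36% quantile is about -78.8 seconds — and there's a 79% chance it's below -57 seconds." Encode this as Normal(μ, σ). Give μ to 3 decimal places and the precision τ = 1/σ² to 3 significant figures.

The p-quantile of Normal(μ,σ) is μ + z_p·σ, with z_{0.36} = -0.3585 and z_{0.79} = 0.8064.
Eliminate σ: μ = (z₂·x₁ − z₁·x₂)/(z₂ − z₁) = (0.8064·-78.8 − (-0.3585)·-57)/1.165 = -72.092.
Then σ = (x₂ − x₁)/(z₂ − z₁) = (-57 − -78.8)/1.165 = 18.714.
Precision τ = 1/σ² = 1/18.71² = 0.00286.

μ = -72.092, τ = 0.00286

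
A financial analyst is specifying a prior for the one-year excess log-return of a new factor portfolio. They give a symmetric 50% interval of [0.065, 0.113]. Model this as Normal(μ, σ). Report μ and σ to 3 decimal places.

A symmetric 50% interval runs μ ± z·σ with z = 0.6745.
Half-width = 0.024, so σ = 0.024/0.6745 = 0.036.
μ is the interval midpoint, 0.089.

μ = 0.089, σ = 0.036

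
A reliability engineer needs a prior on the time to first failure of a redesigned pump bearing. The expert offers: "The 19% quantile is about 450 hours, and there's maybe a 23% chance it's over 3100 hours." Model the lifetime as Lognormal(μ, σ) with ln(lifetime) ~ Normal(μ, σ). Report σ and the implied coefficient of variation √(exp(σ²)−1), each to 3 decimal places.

σ ≈ 1.194, CV ≈ 1.777

If T ~ Lognormal(μ,σ) then ln T ~ Normal(μ,σ), so the p-quantile of ln T is μ + z_p·σ.
ln(450) = 6.109 and ln(3100) = 8.039; z_{0.19} = -0.8779, z_{0.77} = 0.7388.
σ = (8.039 − 6.109)/(0.7388 − (-0.8779)) = 1.194.
μ = 6.109 − (-0.8779)·1.194 = 7.157.
CV = √(exp(σ²)−1) = √(exp(1.4249)−1) = 1.777.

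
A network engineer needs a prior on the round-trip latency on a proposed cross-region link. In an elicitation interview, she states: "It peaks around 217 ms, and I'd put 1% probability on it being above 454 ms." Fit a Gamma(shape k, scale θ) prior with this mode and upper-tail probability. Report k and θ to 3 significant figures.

Gamma(k,θ) with k>1 has mode (k−1)θ, so θ = 217/(k−1).
Need P(X < 454) = 0.99 with θ tied to k this way. Start at k = 2, θ = 217: P(X<454) ≈ 0.618.
Too low — raise k to concentrate. Iterating converges to k ≈ 9.94.
Then θ = 217/(9.94−1) ≈ 24.3.

k ≈ 9.94, θ ≈ 24.3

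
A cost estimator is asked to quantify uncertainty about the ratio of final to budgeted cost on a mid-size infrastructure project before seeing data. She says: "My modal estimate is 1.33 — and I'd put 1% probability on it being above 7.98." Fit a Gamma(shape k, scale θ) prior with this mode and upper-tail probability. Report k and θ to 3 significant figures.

Gamma(k,θ) with k>1 has mode (k−1)θ, so θ = 1.33/(k−1).
Need P(X < 7.98) = 0.99 with θ tied to k this way. Start at k = 2, θ = 1.33: P(X<7.98) ≈ 0.983.
Too low — raise k to concentrate. Iterating converges to k ≈ 2.15.
Then θ = 1.33/(2.15−1) ≈ 1.15.

k ≈ 2.15, θ ≈ 1.15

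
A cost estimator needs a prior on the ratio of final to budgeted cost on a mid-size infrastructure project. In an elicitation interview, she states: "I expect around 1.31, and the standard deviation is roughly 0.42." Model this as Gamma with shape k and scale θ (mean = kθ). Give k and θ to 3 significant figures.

k ≈ 9.73, θ ≈ 0.135

For Gamma(k, scale θ): mean = kθ, variance = kθ², so CV = 1/√k.
CV = SD/mean = 0.42/1.31 = 0.3206, hence k = 1/CV² = 9.73.
Then θ = mean/k = 1.31/9.73 = 0.135.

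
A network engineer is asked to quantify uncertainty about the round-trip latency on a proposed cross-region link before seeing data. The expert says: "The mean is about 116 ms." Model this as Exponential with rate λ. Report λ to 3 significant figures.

Exponential mean = 1/λ, so λ = 1/116.0 = 0.00862.

λ ≈ 0.00862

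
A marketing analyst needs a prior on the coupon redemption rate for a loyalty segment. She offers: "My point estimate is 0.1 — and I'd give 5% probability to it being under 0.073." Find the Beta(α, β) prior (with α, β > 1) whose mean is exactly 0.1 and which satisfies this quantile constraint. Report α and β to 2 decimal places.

α ≈ 29.65, β ≈ 266.85

With mean 0.1 fixed, write α = 0.1s, β = 0.9s where s = α+β.
Need P(θ < 0.073) = 0.05 under Beta(0.1s, 0.9s). Normal approximation: (q−m)/√(m(1−m)/s) ≈ z_{0.05} = -1.64, so s ≈ 0.1·0.9·(-1.64)²/(0.073−0.1)² = 334.0.
At s = 334.0: P(θ<0.073) ≈ 0.040. Adjusting to match 0.05 gives s ≈ 296.49.
So α = 0.1·296.49 ≈ 29.65, β = 0.9·296.49 ≈ 266.85.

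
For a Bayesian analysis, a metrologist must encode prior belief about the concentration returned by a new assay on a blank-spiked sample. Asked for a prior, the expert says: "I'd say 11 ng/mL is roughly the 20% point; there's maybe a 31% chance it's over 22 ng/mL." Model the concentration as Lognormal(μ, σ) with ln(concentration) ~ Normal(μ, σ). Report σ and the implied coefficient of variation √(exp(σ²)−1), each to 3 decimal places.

If T ~ Lognormal(μ,σ) then ln T ~ Normal(μ,σ), so the p-quantile of ln T is μ + z_p·σ.
ln(11) = 2.398 and ln(22) = 3.091; z_{0.2} = -0.8416, z_{0.69} = 0.4959.
σ = (3.091 − 2.398)/(0.4959 − (-0.8416)) = 0.518.
μ = 2.398 − (-0.8416)·0.518 = 2.834.
CV = √(exp(σ²)−1) = √(exp(0.2686)−1) = 0.555.

σ ≈ 0.518, CV ≈ 0.555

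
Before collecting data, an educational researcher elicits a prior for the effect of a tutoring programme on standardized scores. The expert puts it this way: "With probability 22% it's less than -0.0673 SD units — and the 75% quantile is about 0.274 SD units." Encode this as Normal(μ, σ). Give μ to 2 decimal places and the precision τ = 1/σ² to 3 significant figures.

For Normal(μ,σ), the p-quantile is μ + z_p·σ. Here z_{0.22} = -0.7722, z_{0.75} = 0.6745.
So -0.0673 = μ − 0.7722σ and 0.274 = μ + 0.6745σ.
Subtracting: σ = (0.274 − -0.0673)/(0.6745 − (-0.7722)) = 0.24.
Then μ = -0.0673 − (-0.7722)·0.24 = 0.11.
Precision τ = 1/σ² = 1/0.2359² = 18.

μ = 0.11, τ = 18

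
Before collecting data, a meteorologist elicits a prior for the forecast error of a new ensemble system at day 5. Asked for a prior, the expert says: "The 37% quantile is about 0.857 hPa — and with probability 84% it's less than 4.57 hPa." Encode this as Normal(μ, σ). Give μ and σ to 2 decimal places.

For Normal(μ,σ), the p-quantile is μ + z_p·σ. Here z_{0.37} = -0.3319, z_{0.84} = 0.9945.
So 0.857 = μ − 0.3319σ and 4.57 = μ + 0.9945σ.
Subtracting: σ = (4.57 − 0.857)/(0.9945 − (-0.3319)) = 2.80.
Then μ = 0.857 − (-0.3319)·2.80 = 1.79.

μ = 1.79, σ = 2.80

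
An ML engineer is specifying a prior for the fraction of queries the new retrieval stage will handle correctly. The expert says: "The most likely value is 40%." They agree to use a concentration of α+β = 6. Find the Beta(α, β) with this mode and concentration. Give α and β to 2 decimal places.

For α,β > 1 the Beta mode is (α−1)/(α+β−2). With α+β = 6, the mode is (α−1)/4.
Set (α−1)/4 = 0.4 → α = 1 + 0.4·4 = 2.60.
β = 6 − α = 3.40.

α = 2.60, β = 3.40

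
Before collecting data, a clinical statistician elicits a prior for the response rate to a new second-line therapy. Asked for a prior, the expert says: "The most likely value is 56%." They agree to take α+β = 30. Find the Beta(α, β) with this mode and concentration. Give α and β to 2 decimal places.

α = 16.68, β = 13.32

For α,β > 1 the Beta mode is (α−1)/(α+β−2). With α+β = 30, the mode is (α−1)/28.
Set (α−1)/28 = 0.56 → α = 1 + 0.56·28 = 16.68.
β = 30 − α = 13.32.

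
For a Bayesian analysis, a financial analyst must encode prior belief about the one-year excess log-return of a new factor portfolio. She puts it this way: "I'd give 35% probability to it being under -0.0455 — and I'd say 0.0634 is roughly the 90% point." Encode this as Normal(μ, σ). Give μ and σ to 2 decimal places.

For Normal(μ,σ), the p-quantile is μ + z_p·σ. Here z_{0.35} = -0.3853, z_{0.9} = 1.282.
So -0.0455 = μ − 0.3853σ and 0.0634 = μ + 1.282σ.
Subtracting: σ = (0.0634 − -0.0455)/(1.282 − (-0.3853)) = 0.07.
Then μ = -0.0455 − (-0.3853)·0.07 = -0.02.

μ = -0.02, σ = 0.07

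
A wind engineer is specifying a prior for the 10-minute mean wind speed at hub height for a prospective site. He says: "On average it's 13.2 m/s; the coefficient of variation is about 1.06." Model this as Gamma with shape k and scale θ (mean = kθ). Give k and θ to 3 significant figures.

k ≈ 0.89, θ ≈ 14.8

For Gamma(k, scale θ): mean = kθ, variance = kθ², so CV = 1/√k.
CV = 1.06, hence k = 1/CV² = 0.89.
Then θ = mean/k = 13.2/0.89 = 14.8.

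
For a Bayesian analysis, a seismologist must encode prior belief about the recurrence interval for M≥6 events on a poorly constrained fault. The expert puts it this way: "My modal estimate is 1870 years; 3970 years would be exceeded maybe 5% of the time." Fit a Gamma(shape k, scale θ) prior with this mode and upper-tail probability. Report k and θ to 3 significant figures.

k ≈ 5.87, θ ≈ 384

Gamma(k,θ) with k>1 has mode (k−1)θ, so θ = 1870/(k−1).
Need P(X < 3970) = 0.95 with θ tied to k this way. Start at k = 2, θ = 1870: P(X<3970) ≈ 0.626.
Too low — raise k to concentrate. Iterating converges to k ≈ 5.87.
Then θ = 1870/(5.87−1) ≈ 384.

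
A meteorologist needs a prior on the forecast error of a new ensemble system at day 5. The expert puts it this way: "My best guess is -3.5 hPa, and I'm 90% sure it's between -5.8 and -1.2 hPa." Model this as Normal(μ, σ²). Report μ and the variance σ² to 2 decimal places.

μ = -3.50, σ² = 1.96

A symmetric 90% interval runs μ ± z·σ with z = 1.645.
Half-width = 2.3, so σ = 2.3/1.645 = 1.398 and σ² = 1.96.
μ is the stated best guess, -3.50.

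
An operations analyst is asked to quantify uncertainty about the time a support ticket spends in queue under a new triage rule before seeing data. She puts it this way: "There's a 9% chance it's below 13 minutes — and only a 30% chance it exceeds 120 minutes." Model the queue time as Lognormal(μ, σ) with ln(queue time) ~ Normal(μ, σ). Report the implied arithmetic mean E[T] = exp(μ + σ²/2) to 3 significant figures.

If T ~ Lognormal(μ,σ) then ln T ~ Normal(μ,σ), so the p-quantile of ln T is μ + z_p·σ.
ln(13) = 2.565 and ln(120) = 4.787; z_{0.09} = -1.341, z_{0.7} = 0.5244.
σ = (4.787 − 2.565)/(0.5244 − (-1.341)) = 1.192.
μ = 2.565 − (-1.341)·1.192 = 4.163.
E[T] = exp(μ + σ²/2) = exp(4.163 + 0.7100) = 131 minutes.

E[T] ≈ 131 minutes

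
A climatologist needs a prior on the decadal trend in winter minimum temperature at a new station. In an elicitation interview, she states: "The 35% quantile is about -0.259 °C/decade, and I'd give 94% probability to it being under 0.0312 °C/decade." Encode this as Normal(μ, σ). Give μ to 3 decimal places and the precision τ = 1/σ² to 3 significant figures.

For Normal(μ,σ), the p-quantile is μ + z_p·σ. Here z_{0.35} = -0.3853, z_{0.94} = 1.555.
So -0.259 = μ − 0.3853σ and 0.0312 = μ + 1.555σ.
Subtracting: σ = (0.0312 − -0.259)/(1.555 − (-0.3853)) = 0.150.
Then μ = -0.259 − (-0.3853)·0.150 = -0.201.
Precision τ = 1/σ² = 1/0.1496² = 44.7.

μ = -0.201, τ = 44.7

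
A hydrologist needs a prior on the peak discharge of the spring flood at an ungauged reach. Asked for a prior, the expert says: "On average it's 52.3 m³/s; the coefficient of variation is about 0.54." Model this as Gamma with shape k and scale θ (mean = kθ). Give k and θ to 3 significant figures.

For Gamma(k, scale θ): mean = kθ, variance = kθ², so CV = 1/√k.
CV = 0.54, hence k = 1/CV² = 3.43.
Then θ = mean/k = 52.3/3.43 = 15.3.

k ≈ 3.43, θ ≈ 15.3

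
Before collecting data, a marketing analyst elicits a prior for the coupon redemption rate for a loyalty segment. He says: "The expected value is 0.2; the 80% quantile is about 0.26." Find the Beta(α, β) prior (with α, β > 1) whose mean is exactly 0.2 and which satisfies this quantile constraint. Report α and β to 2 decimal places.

With mean 0.2 fixed, write α = 0.2s, β = 0.8s where s = α+β.
Need P(θ < 0.26) = 0.8 under Beta(0.2s, 0.8s). Normal approximation: (q−m)/√(m(1−m)/s) ≈ z_{0.8} = 0.842, so s ≈ 0.2·0.8·(0.842)²/(0.26−0.2)² = 31.5.
At s = 31.5: P(θ<0.26) ≈ 0.808. Adjusting to match 0.8 gives s ≈ 28.89.
So α = 0.2·28.89 ≈ 5.78, β = 0.8·28.89 ≈ 23.11.

α ≈ 5.78, β ≈ 23.11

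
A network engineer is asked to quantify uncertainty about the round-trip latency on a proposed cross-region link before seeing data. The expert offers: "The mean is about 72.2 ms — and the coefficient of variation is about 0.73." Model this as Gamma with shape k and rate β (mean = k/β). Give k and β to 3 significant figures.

For Gamma(k, rate β): mean = k/β, variance = k/β², so CV = 1/√k.
CV = 0.73, hence k = 1/CV² = 1.88.
Then β = k/mean = 1.88/72.2 = 0.026.

k ≈ 1.88, β ≈ 0.026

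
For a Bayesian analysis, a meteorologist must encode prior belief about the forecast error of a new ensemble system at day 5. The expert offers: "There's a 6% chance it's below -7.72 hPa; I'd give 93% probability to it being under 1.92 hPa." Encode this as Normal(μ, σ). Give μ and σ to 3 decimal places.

The p-quantile of Normal(μ,σ) is μ + z_p·σ, with z_{0.06} = -1.555 and z_{0.93} = 1.476.
Eliminate σ: μ = (z₂·x₁ − z₁·x₂)/(z₂ − z₁) = (1.476·-7.72 − (-1.555)·1.92)/3.031 = -2.774.
Then σ = (x₂ − x₁)/(z₂ − z₁) = (1.92 − -7.72)/3.031 = 3.181.

μ = -2.774, σ = 3.181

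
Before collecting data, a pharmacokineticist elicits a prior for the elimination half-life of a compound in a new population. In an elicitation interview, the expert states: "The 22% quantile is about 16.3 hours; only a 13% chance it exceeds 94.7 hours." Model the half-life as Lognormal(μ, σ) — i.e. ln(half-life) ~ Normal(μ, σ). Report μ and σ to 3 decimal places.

μ ≈ 3.507, σ ≈ 0.927

If T ~ Lognormal(μ,σ) then ln T ~ Normal(μ,σ), so the p-quantile of ln T is μ + z_p·σ.
ln(16.3) = 2.791 and ln(94.7) = 4.551; z_{0.22} = -0.7722, z_{0.87} = 1.126.
σ = (4.551 − 2.791)/(1.126 − (-0.7722)) = 0.927.
μ = 2.791 − (-0.7722)·0.927 = 3.507.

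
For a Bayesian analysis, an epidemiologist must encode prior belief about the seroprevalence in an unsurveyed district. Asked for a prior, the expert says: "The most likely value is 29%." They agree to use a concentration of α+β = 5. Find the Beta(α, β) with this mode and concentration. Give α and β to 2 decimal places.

α = 1.87, β = 3.13

For α,β > 1 the Beta mode is (α−1)/(α+β−2). With α+β = 5, the mode is (α−1)/3.
Set (α−1)/3 = 0.29 → α = 1 + 0.29·3 = 1.87.
β = 5 − α = 3.13.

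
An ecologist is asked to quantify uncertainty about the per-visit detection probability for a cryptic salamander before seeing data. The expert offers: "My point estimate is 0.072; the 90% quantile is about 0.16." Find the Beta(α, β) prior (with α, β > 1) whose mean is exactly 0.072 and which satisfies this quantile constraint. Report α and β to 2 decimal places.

α ≈ 1.09, β ≈ 14.05

With mean 0.072 fixed, write α = 0.072s, β = 0.928s where s = α+β.
Need P(θ < 0.16) = 0.9 under Beta(0.072s, 0.928s). Normal approximation: (q−m)/√(m(1−m)/s) ≈ z_{0.9} = 1.28, so s ≈ 0.072·0.928·(1.28)²/(0.16−0.072)² = 14.2.
At s = 14.2: P(θ<0.16) ≈ 0.896. Adjusting to match 0.9 gives s ≈ 15.14.
So α = 0.072·15.14 ≈ 1.09, β = 0.928·15.14 ≈ 14.05.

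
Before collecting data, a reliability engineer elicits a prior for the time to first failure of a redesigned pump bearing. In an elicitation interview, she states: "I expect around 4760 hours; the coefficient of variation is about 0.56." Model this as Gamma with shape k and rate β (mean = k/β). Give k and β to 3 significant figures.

For Gamma(k, rate β): mean = k/β, variance = k/β², so CV = 1/√k.
CV = 0.56, hence k = 1/CV² = 3.19.
Then β = k/mean = 3.19/4760 = 0.00067.

k ≈ 3.19, β ≈ 0.00067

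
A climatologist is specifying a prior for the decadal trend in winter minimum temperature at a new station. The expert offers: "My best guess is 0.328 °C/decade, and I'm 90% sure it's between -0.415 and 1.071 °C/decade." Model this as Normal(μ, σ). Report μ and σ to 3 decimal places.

A symmetric 90% interval runs μ ± z·σ with z = 1.645.
Half-width = 0.743, so σ = 0.743/1.645 = 0.452.
μ is the stated best guess, 0.328.

μ = 0.328, σ = 0.452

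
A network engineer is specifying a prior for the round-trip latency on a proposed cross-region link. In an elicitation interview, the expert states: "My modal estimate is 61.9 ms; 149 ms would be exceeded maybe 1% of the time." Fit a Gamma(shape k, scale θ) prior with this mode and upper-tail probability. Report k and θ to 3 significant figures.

Gamma(k,θ) with k>1 has mode (k−1)θ, so θ = 61.9/(k−1).
Need P(X < 149) = 0.99 with θ tied to k this way. Start at k = 2, θ = 61.9: P(X<149) ≈ 0.693.
Too low — raise k to concentrate. Iterating converges to k ≈ 7.13.
Then θ = 61.9/(7.13−1) ≈ 10.1.

k ≈ 7.13, θ ≈ 10.1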